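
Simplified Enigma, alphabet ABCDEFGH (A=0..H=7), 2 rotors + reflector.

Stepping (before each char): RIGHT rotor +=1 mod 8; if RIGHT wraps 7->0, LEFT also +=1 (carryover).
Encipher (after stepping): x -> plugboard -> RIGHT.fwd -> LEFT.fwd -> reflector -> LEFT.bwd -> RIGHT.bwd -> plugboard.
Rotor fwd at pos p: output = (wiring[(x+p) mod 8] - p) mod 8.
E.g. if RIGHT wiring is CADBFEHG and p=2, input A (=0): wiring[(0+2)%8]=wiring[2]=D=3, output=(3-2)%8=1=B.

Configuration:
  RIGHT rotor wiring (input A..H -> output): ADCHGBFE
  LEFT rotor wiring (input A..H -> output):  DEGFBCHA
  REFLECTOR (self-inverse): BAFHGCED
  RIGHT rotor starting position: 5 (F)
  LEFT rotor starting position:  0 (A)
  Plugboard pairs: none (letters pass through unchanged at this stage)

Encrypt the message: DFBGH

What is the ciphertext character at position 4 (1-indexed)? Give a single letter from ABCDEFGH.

Char 1 ('D'): step: R->6, L=0; D->plug->D->R->F->L->C->refl->F->L'->D->R'->H->plug->H
Char 2 ('F'): step: R->7, L=0; F->plug->F->R->H->L->A->refl->B->L'->E->R'->C->plug->C
Char 3 ('B'): step: R->0, L->1 (L advanced); B->plug->B->R->D->L->A->refl->B->L'->E->R'->H->plug->H
Char 4 ('G'): step: R->1, L=1; G->plug->G->R->D->L->A->refl->B->L'->E->R'->F->plug->F

F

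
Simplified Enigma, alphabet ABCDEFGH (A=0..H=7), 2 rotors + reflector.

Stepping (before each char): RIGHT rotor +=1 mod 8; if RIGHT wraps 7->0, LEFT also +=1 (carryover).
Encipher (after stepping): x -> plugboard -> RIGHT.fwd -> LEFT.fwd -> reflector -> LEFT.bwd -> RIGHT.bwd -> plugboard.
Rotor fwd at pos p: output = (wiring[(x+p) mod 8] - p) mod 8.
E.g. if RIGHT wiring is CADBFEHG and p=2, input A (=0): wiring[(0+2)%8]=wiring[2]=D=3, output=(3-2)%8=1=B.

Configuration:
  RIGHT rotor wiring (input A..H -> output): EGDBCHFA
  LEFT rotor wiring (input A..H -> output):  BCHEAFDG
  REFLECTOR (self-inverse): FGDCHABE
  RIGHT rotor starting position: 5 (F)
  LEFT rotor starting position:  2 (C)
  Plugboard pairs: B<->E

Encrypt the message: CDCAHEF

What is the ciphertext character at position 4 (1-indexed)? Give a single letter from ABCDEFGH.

Char 1 ('C'): step: R->6, L=2; C->plug->C->R->G->L->H->refl->E->L'->F->R'->E->plug->B
Char 2 ('D'): step: R->7, L=2; D->plug->D->R->E->L->B->refl->G->L'->C->R'->E->plug->B
Char 3 ('C'): step: R->0, L->3 (L advanced); C->plug->C->R->D->L->A->refl->F->L'->B->R'->D->plug->D
Char 4 ('A'): step: R->1, L=3; A->plug->A->R->F->L->G->refl->B->L'->A->R'->C->plug->C

C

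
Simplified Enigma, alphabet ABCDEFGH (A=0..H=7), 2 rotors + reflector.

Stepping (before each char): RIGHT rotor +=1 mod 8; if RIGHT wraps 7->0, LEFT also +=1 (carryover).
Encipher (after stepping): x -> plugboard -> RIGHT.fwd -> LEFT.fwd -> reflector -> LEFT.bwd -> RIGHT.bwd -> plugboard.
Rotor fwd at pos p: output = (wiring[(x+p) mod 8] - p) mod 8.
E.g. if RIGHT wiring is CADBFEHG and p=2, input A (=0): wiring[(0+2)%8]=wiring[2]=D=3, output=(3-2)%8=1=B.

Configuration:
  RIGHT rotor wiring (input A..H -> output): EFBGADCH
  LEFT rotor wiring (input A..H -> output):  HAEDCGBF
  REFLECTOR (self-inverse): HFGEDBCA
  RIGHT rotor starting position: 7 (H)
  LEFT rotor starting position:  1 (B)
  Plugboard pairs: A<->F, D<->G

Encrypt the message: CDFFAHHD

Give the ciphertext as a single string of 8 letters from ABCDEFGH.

Answer: GAEBCBEG

Derivation:
Char 1 ('C'): step: R->0, L->2 (L advanced); C->plug->C->R->B->L->B->refl->F->L'->G->R'->D->plug->G
Char 2 ('D'): step: R->1, L=2; D->plug->G->R->G->L->F->refl->B->L'->B->R'->F->plug->A
Char 3 ('F'): step: R->2, L=2; F->plug->A->R->H->L->G->refl->C->L'->A->R'->E->plug->E
Char 4 ('F'): step: R->3, L=2; F->plug->A->R->D->L->E->refl->D->L'->F->R'->B->plug->B
Char 5 ('A'): step: R->4, L=2; A->plug->F->R->B->L->B->refl->F->L'->G->R'->C->plug->C
Char 6 ('H'): step: R->5, L=2; H->plug->H->R->D->L->E->refl->D->L'->F->R'->B->plug->B
Char 7 ('H'): step: R->6, L=2; H->plug->H->R->F->L->D->refl->E->L'->D->R'->E->plug->E
Char 8 ('D'): step: R->7, L=2; D->plug->G->R->E->L->H->refl->A->L'->C->R'->D->plug->G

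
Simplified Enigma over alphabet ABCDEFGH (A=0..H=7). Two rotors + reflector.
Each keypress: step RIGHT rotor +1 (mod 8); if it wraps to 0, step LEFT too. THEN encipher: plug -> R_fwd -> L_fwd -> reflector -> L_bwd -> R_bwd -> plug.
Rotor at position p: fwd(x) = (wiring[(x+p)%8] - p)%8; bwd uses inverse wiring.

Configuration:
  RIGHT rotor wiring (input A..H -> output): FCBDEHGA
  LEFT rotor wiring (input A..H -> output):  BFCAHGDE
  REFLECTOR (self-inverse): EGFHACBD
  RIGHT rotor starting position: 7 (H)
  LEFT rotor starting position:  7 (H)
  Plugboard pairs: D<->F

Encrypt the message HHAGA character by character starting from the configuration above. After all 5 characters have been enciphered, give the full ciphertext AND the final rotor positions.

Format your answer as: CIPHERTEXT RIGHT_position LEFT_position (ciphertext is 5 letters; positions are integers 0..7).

Char 1 ('H'): step: R->0, L->0 (L advanced); H->plug->H->R->A->L->B->refl->G->L'->F->R'->A->plug->A
Char 2 ('H'): step: R->1, L=0; H->plug->H->R->E->L->H->refl->D->L'->G->R'->E->plug->E
Char 3 ('A'): step: R->2, L=0; A->plug->A->R->H->L->E->refl->A->L'->D->R'->G->plug->G
Char 4 ('G'): step: R->3, L=0; G->plug->G->R->H->L->E->refl->A->L'->D->R'->D->plug->F
Char 5 ('A'): step: R->4, L=0; A->plug->A->R->A->L->B->refl->G->L'->F->R'->G->plug->G
Final: ciphertext=AEGFG, RIGHT=4, LEFT=0

Answer: AEGFG 4 0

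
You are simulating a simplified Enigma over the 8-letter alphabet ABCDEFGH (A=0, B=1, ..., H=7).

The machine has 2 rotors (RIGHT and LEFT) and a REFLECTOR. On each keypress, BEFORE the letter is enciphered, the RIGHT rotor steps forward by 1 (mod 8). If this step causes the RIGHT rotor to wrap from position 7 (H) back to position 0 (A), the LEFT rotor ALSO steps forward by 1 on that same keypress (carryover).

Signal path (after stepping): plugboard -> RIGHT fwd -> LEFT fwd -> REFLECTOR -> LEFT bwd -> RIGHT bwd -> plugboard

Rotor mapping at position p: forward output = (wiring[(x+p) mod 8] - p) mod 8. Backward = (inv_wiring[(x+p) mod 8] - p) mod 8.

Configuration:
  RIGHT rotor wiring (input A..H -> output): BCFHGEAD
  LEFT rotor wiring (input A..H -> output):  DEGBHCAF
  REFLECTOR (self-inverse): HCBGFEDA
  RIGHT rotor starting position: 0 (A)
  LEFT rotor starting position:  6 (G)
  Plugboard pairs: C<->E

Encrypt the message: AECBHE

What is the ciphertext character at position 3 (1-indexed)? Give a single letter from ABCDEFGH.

Char 1 ('A'): step: R->1, L=6; A->plug->A->R->B->L->H->refl->A->L'->E->R'->B->plug->B
Char 2 ('E'): step: R->2, L=6; E->plug->C->R->E->L->A->refl->H->L'->B->R'->F->plug->F
Char 3 ('C'): step: R->3, L=6; C->plug->E->R->A->L->C->refl->B->L'->G->R'->F->plug->F

F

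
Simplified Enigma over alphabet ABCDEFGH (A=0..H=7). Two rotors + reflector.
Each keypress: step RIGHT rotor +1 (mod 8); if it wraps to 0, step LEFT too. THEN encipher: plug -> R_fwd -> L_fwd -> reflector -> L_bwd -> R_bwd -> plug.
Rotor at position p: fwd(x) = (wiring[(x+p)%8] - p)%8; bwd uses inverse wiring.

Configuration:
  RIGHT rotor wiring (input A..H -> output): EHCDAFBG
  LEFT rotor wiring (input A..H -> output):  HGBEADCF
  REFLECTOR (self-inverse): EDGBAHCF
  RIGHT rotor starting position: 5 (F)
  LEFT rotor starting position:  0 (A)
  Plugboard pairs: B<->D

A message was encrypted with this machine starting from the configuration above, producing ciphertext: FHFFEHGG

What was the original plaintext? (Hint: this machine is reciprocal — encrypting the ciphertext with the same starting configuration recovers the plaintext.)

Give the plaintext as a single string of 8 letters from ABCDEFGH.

Char 1 ('F'): step: R->6, L=0; F->plug->F->R->F->L->D->refl->B->L'->C->R'->G->plug->G
Char 2 ('H'): step: R->7, L=0; H->plug->H->R->C->L->B->refl->D->L'->F->R'->B->plug->D
Char 3 ('F'): step: R->0, L->1 (L advanced); F->plug->F->R->F->L->B->refl->D->L'->C->R'->C->plug->C
Char 4 ('F'): step: R->1, L=1; F->plug->F->R->A->L->F->refl->H->L'->D->R'->H->plug->H
Char 5 ('E'): step: R->2, L=1; E->plug->E->R->H->L->G->refl->C->L'->E->R'->F->plug->F
Char 6 ('H'): step: R->3, L=1; H->plug->H->R->H->L->G->refl->C->L'->E->R'->G->plug->G
Char 7 ('G'): step: R->4, L=1; G->plug->G->R->G->L->E->refl->A->L'->B->R'->B->plug->D
Char 8 ('G'): step: R->5, L=1; G->plug->G->R->G->L->E->refl->A->L'->B->R'->C->plug->C

Answer: GDCHFGDC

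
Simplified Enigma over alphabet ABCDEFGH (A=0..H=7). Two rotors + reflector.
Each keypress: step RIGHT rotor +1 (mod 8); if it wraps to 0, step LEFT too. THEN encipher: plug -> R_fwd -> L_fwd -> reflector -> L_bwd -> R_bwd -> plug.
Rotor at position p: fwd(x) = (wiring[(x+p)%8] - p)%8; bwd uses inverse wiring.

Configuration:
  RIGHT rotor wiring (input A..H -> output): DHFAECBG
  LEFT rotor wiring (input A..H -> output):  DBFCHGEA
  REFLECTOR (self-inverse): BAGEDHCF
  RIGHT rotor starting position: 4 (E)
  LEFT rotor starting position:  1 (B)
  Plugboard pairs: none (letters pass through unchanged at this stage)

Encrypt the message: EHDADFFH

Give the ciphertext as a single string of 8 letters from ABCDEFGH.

Char 1 ('E'): step: R->5, L=1; E->plug->E->R->C->L->B->refl->A->L'->A->R'->F->plug->F
Char 2 ('H'): step: R->6, L=1; H->plug->H->R->E->L->F->refl->H->L'->G->R'->G->plug->G
Char 3 ('D'): step: R->7, L=1; D->plug->D->R->G->L->H->refl->F->L'->E->R'->B->plug->B
Char 4 ('A'): step: R->0, L->2 (L advanced); A->plug->A->R->D->L->E->refl->D->L'->A->R'->D->plug->D
Char 5 ('D'): step: R->1, L=2; D->plug->D->R->D->L->E->refl->D->L'->A->R'->F->plug->F
Char 6 ('F'): step: R->2, L=2; F->plug->F->R->E->L->C->refl->G->L'->F->R'->H->plug->H
Char 7 ('F'): step: R->3, L=2; F->plug->F->R->A->L->D->refl->E->L'->D->R'->E->plug->E
Char 8 ('H'): step: R->4, L=2; H->plug->H->R->E->L->C->refl->G->L'->F->R'->C->plug->C

Answer: FGBDFHEC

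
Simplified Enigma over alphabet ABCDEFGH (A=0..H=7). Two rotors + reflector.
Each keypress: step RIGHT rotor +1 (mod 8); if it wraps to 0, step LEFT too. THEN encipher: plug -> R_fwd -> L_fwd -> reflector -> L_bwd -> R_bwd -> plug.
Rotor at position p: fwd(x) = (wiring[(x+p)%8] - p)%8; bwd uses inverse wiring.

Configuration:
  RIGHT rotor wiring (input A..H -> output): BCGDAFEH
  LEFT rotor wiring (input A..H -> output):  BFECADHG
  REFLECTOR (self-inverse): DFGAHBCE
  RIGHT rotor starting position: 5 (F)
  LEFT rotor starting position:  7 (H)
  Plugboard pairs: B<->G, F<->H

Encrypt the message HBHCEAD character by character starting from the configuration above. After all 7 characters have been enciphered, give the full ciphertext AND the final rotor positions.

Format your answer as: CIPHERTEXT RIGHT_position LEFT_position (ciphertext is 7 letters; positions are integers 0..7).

Char 1 ('H'): step: R->6, L=7; H->plug->F->R->F->L->B->refl->F->L'->D->R'->C->plug->C
Char 2 ('B'): step: R->7, L=7; B->plug->G->R->G->L->E->refl->H->L'->A->R'->A->plug->A
Char 3 ('H'): step: R->0, L->0 (L advanced); H->plug->F->R->F->L->D->refl->A->L'->E->R'->G->plug->B
Char 4 ('C'): step: R->1, L=0; C->plug->C->R->C->L->E->refl->H->L'->G->R'->G->plug->B
Char 5 ('E'): step: R->2, L=0; E->plug->E->R->C->L->E->refl->H->L'->G->R'->C->plug->C
Char 6 ('A'): step: R->3, L=0; A->plug->A->R->A->L->B->refl->F->L'->B->R'->D->plug->D
Char 7 ('D'): step: R->4, L=0; D->plug->D->R->D->L->C->refl->G->L'->H->R'->H->plug->F
Final: ciphertext=CABBCDF, RIGHT=4, LEFT=0

Answer: CABBCDF 4 0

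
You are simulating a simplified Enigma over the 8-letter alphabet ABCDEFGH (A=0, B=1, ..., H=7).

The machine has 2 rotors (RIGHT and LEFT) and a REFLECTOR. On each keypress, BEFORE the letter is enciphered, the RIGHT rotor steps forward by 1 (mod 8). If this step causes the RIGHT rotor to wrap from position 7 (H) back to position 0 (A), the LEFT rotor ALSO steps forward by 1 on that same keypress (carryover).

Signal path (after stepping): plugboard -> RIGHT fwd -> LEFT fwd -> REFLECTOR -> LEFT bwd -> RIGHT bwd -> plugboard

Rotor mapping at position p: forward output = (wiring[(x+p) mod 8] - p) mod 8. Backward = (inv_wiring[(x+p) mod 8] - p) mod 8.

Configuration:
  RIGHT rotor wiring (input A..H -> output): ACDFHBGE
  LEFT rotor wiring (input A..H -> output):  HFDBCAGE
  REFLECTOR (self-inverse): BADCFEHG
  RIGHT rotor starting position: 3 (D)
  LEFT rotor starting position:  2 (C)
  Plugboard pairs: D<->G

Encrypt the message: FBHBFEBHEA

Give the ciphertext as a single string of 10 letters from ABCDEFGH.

Char 1 ('F'): step: R->4, L=2; F->plug->F->R->G->L->F->refl->E->L'->E->R'->E->plug->E
Char 2 ('B'): step: R->5, L=2; B->plug->B->R->B->L->H->refl->G->L'->D->R'->D->plug->G
Char 3 ('H'): step: R->6, L=2; H->plug->H->R->D->L->G->refl->H->L'->B->R'->G->plug->D
Char 4 ('B'): step: R->7, L=2; B->plug->B->R->B->L->H->refl->G->L'->D->R'->C->plug->C
Char 5 ('F'): step: R->0, L->3 (L advanced); F->plug->F->R->B->L->H->refl->G->L'->A->R'->A->plug->A
Char 6 ('E'): step: R->1, L=3; E->plug->E->R->A->L->G->refl->H->L'->B->R'->A->plug->A
Char 7 ('B'): step: R->2, L=3; B->plug->B->R->D->L->D->refl->C->L'->G->R'->G->plug->D
Char 8 ('H'): step: R->3, L=3; H->plug->H->R->A->L->G->refl->H->L'->B->R'->E->plug->E
Char 9 ('E'): step: R->4, L=3; E->plug->E->R->E->L->B->refl->A->L'->H->R'->G->plug->D
Char 10 ('A'): step: R->5, L=3; A->plug->A->R->E->L->B->refl->A->L'->H->R'->C->plug->C

Answer: EGDCAADEDC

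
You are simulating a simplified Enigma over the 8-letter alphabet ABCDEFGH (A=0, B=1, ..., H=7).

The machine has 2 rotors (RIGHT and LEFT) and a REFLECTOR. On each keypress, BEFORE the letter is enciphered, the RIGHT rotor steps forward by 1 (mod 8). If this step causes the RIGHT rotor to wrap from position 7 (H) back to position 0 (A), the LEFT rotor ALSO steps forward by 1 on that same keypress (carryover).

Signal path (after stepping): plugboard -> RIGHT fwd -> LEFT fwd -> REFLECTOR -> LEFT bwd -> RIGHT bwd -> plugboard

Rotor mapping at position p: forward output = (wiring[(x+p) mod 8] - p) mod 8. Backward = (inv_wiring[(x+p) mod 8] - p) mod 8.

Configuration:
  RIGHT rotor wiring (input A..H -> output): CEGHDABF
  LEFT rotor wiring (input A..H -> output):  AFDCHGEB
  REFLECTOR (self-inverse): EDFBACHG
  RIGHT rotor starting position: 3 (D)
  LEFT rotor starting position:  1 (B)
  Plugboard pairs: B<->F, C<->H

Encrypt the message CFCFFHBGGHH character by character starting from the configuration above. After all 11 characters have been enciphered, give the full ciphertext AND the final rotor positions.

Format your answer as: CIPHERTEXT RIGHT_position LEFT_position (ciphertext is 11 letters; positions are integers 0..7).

Answer: ABGDAFHCFEC 6 2

Derivation:
Char 1 ('C'): step: R->4, L=1; C->plug->H->R->D->L->G->refl->H->L'->H->R'->A->plug->A
Char 2 ('F'): step: R->5, L=1; F->plug->B->R->E->L->F->refl->C->L'->B->R'->F->plug->B
Char 3 ('C'): step: R->6, L=1; C->plug->H->R->C->L->B->refl->D->L'->F->R'->G->plug->G
Char 4 ('F'): step: R->7, L=1; F->plug->B->R->D->L->G->refl->H->L'->H->R'->D->plug->D
Char 5 ('F'): step: R->0, L->2 (L advanced); F->plug->B->R->E->L->C->refl->F->L'->C->R'->A->plug->A
Char 6 ('H'): step: R->1, L=2; H->plug->C->R->G->L->G->refl->H->L'->F->R'->B->plug->F
Char 7 ('B'): step: R->2, L=2; B->plug->F->R->D->L->E->refl->A->L'->B->R'->C->plug->H
Char 8 ('G'): step: R->3, L=2; G->plug->G->R->B->L->A->refl->E->L'->D->R'->H->plug->C
Char 9 ('G'): step: R->4, L=2; G->plug->G->R->C->L->F->refl->C->L'->E->R'->B->plug->F
Char 10 ('H'): step: R->5, L=2; H->plug->C->R->A->L->B->refl->D->L'->H->R'->E->plug->E
Char 11 ('H'): step: R->6, L=2; H->plug->C->R->E->L->C->refl->F->L'->C->R'->H->plug->C
Final: ciphertext=ABGDAFHCFEC, RIGHT=6, LEFT=2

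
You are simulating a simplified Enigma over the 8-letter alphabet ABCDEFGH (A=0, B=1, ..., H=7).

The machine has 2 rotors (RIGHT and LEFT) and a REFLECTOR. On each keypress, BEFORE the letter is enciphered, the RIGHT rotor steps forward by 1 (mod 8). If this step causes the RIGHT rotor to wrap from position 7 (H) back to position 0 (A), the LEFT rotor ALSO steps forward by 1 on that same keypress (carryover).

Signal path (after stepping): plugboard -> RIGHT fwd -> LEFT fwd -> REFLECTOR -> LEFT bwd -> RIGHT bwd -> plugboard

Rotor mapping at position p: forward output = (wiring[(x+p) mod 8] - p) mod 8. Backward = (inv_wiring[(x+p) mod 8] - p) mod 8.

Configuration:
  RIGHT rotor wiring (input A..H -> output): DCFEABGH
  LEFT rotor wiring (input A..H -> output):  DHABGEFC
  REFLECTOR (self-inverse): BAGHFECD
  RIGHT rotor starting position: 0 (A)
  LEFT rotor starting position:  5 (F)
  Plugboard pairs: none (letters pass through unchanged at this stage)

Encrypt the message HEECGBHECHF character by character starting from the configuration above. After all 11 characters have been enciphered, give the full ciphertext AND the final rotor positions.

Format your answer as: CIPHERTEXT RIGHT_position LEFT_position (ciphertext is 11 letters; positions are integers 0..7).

Char 1 ('H'): step: R->1, L=5; H->plug->H->R->C->L->F->refl->E->L'->G->R'->G->plug->G
Char 2 ('E'): step: R->2, L=5; E->plug->E->R->E->L->C->refl->G->L'->D->R'->A->plug->A
Char 3 ('E'): step: R->3, L=5; E->plug->E->R->E->L->C->refl->G->L'->D->R'->D->plug->D
Char 4 ('C'): step: R->4, L=5; C->plug->C->R->C->L->F->refl->E->L'->G->R'->F->plug->F
Char 5 ('G'): step: R->5, L=5; G->plug->G->R->H->L->B->refl->A->L'->B->R'->B->plug->B
Char 6 ('B'): step: R->6, L=5; B->plug->B->R->B->L->A->refl->B->L'->H->R'->E->plug->E
Char 7 ('H'): step: R->7, L=5; H->plug->H->R->H->L->B->refl->A->L'->B->R'->F->plug->F
Char 8 ('E'): step: R->0, L->6 (L advanced); E->plug->E->R->A->L->H->refl->D->L'->F->R'->C->plug->C
Char 9 ('C'): step: R->1, L=6; C->plug->C->R->D->L->B->refl->A->L'->G->R'->G->plug->G
Char 10 ('H'): step: R->2, L=6; H->plug->H->R->A->L->H->refl->D->L'->F->R'->F->plug->F
Char 11 ('F'): step: R->3, L=6; F->plug->F->R->A->L->H->refl->D->L'->F->R'->B->plug->B
Final: ciphertext=GADFBEFCGFB, RIGHT=3, LEFT=6

Answer: GADFBEFCGFB 3 6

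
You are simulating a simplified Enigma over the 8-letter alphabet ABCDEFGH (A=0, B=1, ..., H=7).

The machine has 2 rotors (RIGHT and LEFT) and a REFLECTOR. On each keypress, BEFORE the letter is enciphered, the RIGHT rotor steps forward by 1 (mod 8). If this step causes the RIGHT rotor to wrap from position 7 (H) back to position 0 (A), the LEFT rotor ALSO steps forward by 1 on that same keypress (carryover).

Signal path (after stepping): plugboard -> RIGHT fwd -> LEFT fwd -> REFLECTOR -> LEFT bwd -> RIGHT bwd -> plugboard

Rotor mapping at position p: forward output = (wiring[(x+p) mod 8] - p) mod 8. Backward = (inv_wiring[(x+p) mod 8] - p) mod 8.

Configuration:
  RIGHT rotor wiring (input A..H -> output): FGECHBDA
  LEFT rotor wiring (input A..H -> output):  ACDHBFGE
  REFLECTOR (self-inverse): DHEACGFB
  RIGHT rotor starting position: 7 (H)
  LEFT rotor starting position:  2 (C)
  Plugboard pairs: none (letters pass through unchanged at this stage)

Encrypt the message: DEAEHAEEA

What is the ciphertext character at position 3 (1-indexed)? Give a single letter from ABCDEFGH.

Char 1 ('D'): step: R->0, L->3 (L advanced); D->plug->D->R->C->L->C->refl->E->L'->A->R'->H->plug->H
Char 2 ('E'): step: R->1, L=3; E->plug->E->R->A->L->E->refl->C->L'->C->R'->F->plug->F
Char 3 ('A'): step: R->2, L=3; A->plug->A->R->C->L->C->refl->E->L'->A->R'->B->plug->B

B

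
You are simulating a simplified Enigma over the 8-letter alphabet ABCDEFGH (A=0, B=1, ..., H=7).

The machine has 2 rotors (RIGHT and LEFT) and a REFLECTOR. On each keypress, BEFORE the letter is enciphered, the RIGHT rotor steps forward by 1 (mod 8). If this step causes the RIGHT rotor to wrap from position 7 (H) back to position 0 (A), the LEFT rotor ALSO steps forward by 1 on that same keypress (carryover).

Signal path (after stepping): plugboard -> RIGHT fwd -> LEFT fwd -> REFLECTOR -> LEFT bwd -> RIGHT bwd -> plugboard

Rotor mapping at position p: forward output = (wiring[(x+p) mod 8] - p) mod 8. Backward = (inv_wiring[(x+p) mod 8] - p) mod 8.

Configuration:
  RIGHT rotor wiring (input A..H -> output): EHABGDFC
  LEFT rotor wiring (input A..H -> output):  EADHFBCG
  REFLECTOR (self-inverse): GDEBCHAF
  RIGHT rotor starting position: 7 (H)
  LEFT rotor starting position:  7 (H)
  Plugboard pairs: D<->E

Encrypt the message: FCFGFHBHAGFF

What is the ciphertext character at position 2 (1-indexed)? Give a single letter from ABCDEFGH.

Char 1 ('F'): step: R->0, L->0 (L advanced); F->plug->F->R->D->L->H->refl->F->L'->E->R'->A->plug->A
Char 2 ('C'): step: R->1, L=0; C->plug->C->R->A->L->E->refl->C->L'->G->R'->A->plug->A

A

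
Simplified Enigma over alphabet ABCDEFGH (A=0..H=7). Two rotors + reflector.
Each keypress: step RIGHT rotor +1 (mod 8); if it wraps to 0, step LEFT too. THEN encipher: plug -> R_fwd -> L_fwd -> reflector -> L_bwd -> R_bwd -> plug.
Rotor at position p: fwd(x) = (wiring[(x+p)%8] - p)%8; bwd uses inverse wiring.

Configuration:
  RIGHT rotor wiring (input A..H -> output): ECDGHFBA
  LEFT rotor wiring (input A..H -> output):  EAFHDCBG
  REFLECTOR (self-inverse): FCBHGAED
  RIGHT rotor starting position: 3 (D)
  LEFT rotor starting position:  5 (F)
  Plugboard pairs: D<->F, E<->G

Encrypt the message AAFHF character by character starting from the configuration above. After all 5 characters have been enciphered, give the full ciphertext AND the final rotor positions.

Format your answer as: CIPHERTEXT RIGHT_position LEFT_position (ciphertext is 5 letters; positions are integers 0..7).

Char 1 ('A'): step: R->4, L=5; A->plug->A->R->D->L->H->refl->D->L'->E->R'->D->plug->F
Char 2 ('A'): step: R->5, L=5; A->plug->A->R->A->L->F->refl->A->L'->F->R'->E->plug->G
Char 3 ('F'): step: R->6, L=5; F->plug->D->R->E->L->D->refl->H->L'->D->R'->A->plug->A
Char 4 ('H'): step: R->7, L=5; H->plug->H->R->C->L->B->refl->C->L'->G->R'->G->plug->E
Char 5 ('F'): step: R->0, L->6 (L advanced); F->plug->D->R->G->L->F->refl->A->L'->B->R'->G->plug->E
Final: ciphertext=FGAEE, RIGHT=0, LEFT=6

Answer: FGAEE 0 6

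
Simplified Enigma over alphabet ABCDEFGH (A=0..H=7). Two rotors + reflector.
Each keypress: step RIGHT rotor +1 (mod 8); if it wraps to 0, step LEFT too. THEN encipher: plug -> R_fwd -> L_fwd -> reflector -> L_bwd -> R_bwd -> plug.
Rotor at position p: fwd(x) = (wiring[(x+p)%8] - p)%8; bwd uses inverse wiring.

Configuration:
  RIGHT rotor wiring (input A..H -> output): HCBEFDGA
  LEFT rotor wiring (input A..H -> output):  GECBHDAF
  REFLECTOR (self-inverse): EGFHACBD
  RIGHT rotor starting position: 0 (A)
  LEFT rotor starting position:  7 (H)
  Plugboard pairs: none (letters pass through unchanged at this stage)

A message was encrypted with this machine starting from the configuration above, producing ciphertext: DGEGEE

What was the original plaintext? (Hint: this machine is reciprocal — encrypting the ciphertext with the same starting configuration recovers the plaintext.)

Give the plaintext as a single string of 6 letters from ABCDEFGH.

Char 1 ('D'): step: R->1, L=7; D->plug->D->R->E->L->C->refl->F->L'->C->R'->E->plug->E
Char 2 ('G'): step: R->2, L=7; G->plug->G->R->F->L->A->refl->E->L'->G->R'->F->plug->F
Char 3 ('E'): step: R->3, L=7; E->plug->E->R->F->L->A->refl->E->L'->G->R'->H->plug->H
Char 4 ('G'): step: R->4, L=7; G->plug->G->R->F->L->A->refl->E->L'->G->R'->F->plug->F
Char 5 ('E'): step: R->5, L=7; E->plug->E->R->F->L->A->refl->E->L'->G->R'->A->plug->A
Char 6 ('E'): step: R->6, L=7; E->plug->E->R->D->L->D->refl->H->L'->B->R'->C->plug->C

Answer: EFHFAC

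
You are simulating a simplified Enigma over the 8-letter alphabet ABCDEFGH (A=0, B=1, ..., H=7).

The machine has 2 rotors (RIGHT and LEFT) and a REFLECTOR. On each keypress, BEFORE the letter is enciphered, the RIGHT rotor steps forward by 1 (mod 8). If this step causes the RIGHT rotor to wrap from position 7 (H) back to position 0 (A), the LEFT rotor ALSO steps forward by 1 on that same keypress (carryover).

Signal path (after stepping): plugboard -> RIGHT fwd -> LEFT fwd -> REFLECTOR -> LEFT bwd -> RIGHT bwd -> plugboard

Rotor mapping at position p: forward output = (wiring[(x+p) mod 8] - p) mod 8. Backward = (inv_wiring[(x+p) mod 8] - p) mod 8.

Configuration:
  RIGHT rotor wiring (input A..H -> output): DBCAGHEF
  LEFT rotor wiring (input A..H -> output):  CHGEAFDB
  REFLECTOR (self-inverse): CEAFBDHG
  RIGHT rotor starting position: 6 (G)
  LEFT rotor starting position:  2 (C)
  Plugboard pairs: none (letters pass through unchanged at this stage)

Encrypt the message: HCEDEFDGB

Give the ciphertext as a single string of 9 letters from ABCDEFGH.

Answer: CAACBHCAH

Derivation:
Char 1 ('H'): step: R->7, L=2; H->plug->H->R->F->L->H->refl->G->L'->C->R'->C->plug->C
Char 2 ('C'): step: R->0, L->3 (L advanced); C->plug->C->R->C->L->C->refl->A->L'->D->R'->A->plug->A
Char 3 ('E'): step: R->1, L=3; E->plug->E->R->G->L->E->refl->B->L'->A->R'->A->plug->A
Char 4 ('D'): step: R->2, L=3; D->plug->D->R->F->L->H->refl->G->L'->E->R'->C->plug->C
Char 5 ('E'): step: R->3, L=3; E->plug->E->R->C->L->C->refl->A->L'->D->R'->B->plug->B
Char 6 ('F'): step: R->4, L=3; F->plug->F->R->F->L->H->refl->G->L'->E->R'->H->plug->H
Char 7 ('D'): step: R->5, L=3; D->plug->D->R->G->L->E->refl->B->L'->A->R'->C->plug->C
Char 8 ('G'): step: R->6, L=3; G->plug->G->R->A->L->B->refl->E->L'->G->R'->A->plug->A
Char 9 ('B'): step: R->7, L=3; B->plug->B->R->E->L->G->refl->H->L'->F->R'->H->plug->H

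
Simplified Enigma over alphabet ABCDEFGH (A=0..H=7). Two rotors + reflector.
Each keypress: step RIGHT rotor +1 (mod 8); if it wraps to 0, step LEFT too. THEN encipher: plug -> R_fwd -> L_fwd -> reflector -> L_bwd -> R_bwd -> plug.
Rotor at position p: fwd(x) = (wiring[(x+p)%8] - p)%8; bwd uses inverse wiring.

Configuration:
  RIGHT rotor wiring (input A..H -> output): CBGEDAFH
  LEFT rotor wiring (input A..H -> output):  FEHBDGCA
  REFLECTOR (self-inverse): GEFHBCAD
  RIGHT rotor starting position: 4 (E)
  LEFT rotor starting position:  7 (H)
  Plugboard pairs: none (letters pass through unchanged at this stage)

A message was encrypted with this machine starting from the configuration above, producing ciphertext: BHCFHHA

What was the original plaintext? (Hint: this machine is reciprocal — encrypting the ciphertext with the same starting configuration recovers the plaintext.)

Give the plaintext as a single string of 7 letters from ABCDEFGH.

Char 1 ('B'): step: R->5, L=7; B->plug->B->R->A->L->B->refl->E->L'->F->R'->D->plug->D
Char 2 ('H'): step: R->6, L=7; H->plug->H->R->C->L->F->refl->C->L'->E->R'->C->plug->C
Char 3 ('C'): step: R->7, L=7; C->plug->C->R->C->L->F->refl->C->L'->E->R'->F->plug->F
Char 4 ('F'): step: R->0, L->0 (L advanced); F->plug->F->R->A->L->F->refl->C->L'->G->R'->C->plug->C
Char 5 ('H'): step: R->1, L=0; H->plug->H->R->B->L->E->refl->B->L'->D->R'->C->plug->C
Char 6 ('H'): step: R->2, L=0; H->plug->H->R->H->L->A->refl->G->L'->F->R'->F->plug->F
Char 7 ('A'): step: R->3, L=0; A->plug->A->R->B->L->E->refl->B->L'->D->R'->H->plug->H

Answer: DCFCCFH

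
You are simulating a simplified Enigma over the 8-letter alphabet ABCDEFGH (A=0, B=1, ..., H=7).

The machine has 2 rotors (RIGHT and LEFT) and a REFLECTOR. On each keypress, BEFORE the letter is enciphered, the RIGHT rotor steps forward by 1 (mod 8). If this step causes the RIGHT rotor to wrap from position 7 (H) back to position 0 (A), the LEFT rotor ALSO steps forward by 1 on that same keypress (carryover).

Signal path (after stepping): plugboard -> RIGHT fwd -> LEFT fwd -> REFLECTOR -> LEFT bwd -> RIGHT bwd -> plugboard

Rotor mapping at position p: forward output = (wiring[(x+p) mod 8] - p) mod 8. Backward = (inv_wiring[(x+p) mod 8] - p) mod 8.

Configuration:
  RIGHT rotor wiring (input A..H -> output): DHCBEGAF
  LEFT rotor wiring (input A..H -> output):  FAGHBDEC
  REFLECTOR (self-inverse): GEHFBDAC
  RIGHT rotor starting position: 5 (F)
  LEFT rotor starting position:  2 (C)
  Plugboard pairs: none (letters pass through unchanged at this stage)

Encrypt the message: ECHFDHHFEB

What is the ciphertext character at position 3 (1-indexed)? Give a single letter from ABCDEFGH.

Char 1 ('E'): step: R->6, L=2; E->plug->E->R->E->L->C->refl->H->L'->C->R'->A->plug->A
Char 2 ('C'): step: R->7, L=2; C->plug->C->R->A->L->E->refl->B->L'->D->R'->D->plug->D
Char 3 ('H'): step: R->0, L->3 (L advanced); H->plug->H->R->F->L->C->refl->H->L'->E->R'->E->plug->E

E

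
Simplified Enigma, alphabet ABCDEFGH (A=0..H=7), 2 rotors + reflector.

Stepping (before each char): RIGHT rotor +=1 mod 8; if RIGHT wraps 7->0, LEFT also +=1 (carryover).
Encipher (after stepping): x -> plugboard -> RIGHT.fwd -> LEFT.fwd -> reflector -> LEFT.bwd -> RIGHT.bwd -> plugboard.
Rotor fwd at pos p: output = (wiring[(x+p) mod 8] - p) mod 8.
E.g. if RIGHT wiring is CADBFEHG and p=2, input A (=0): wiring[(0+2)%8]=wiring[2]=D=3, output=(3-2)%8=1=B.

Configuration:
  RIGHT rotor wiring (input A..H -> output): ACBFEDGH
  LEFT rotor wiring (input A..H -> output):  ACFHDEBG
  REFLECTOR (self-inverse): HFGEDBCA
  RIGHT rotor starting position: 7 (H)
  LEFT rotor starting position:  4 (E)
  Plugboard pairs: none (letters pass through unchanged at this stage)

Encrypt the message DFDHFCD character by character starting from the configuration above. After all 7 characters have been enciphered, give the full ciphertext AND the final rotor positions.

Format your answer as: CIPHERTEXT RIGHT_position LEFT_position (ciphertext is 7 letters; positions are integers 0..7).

Answer: ABBGBFC 6 5

Derivation:
Char 1 ('D'): step: R->0, L->5 (L advanced); D->plug->D->R->F->L->A->refl->H->L'->A->R'->A->plug->A
Char 2 ('F'): step: R->1, L=5; F->plug->F->R->F->L->A->refl->H->L'->A->R'->B->plug->B
Char 3 ('D'): step: R->2, L=5; D->plug->D->R->B->L->E->refl->D->L'->D->R'->B->plug->B
Char 4 ('H'): step: R->3, L=5; H->plug->H->R->G->L->C->refl->G->L'->H->R'->G->plug->G
Char 5 ('F'): step: R->4, L=5; F->plug->F->R->G->L->C->refl->G->L'->H->R'->B->plug->B
Char 6 ('C'): step: R->5, L=5; C->plug->C->R->C->L->B->refl->F->L'->E->R'->F->plug->F
Char 7 ('D'): step: R->6, L=5; D->plug->D->R->E->L->F->refl->B->L'->C->R'->C->plug->C
Final: ciphertext=ABBGBFC, RIGHT=6, LEFT=5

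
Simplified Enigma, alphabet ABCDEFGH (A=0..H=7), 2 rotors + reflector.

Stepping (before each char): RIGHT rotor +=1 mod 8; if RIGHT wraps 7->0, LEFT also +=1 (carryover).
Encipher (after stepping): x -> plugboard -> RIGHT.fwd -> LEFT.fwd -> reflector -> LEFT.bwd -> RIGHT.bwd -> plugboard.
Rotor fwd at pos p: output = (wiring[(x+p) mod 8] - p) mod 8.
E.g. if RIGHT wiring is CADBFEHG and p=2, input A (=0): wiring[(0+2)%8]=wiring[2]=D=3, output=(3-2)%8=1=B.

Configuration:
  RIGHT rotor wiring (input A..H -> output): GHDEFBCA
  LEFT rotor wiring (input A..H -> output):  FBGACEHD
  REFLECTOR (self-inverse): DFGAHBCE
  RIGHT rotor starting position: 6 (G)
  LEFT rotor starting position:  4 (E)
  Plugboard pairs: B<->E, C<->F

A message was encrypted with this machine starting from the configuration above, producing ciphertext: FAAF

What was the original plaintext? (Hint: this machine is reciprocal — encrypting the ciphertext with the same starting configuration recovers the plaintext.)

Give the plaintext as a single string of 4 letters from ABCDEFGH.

Answer: CFFC

Derivation:
Char 1 ('F'): step: R->7, L=4; F->plug->C->R->A->L->G->refl->C->L'->G->R'->F->plug->C
Char 2 ('A'): step: R->0, L->5 (L advanced); A->plug->A->R->G->L->D->refl->A->L'->D->R'->C->plug->F
Char 3 ('A'): step: R->1, L=5; A->plug->A->R->G->L->D->refl->A->L'->D->R'->C->plug->F
Char 4 ('F'): step: R->2, L=5; F->plug->C->R->D->L->A->refl->D->L'->G->R'->F->plug->C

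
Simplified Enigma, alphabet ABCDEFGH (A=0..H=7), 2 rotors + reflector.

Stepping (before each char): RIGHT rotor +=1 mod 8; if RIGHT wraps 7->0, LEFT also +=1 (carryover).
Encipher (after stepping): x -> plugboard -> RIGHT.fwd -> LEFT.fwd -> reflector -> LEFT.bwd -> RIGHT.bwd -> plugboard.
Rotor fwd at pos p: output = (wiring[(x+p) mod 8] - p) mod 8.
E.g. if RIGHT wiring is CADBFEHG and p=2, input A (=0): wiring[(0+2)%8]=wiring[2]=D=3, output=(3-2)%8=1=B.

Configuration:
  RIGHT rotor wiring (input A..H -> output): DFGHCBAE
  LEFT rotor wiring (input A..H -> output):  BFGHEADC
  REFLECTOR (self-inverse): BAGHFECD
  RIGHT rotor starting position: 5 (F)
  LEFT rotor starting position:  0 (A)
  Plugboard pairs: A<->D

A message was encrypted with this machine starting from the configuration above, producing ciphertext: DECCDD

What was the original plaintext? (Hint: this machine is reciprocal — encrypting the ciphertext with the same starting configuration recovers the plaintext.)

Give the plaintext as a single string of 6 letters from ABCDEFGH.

Char 1 ('D'): step: R->6, L=0; D->plug->A->R->C->L->G->refl->C->L'->H->R'->D->plug->A
Char 2 ('E'): step: R->7, L=0; E->plug->E->R->A->L->B->refl->A->L'->F->R'->A->plug->D
Char 3 ('C'): step: R->0, L->1 (L advanced); C->plug->C->R->G->L->B->refl->A->L'->H->R'->D->plug->A
Char 4 ('C'): step: R->1, L=1; C->plug->C->R->G->L->B->refl->A->L'->H->R'->F->plug->F
Char 5 ('D'): step: R->2, L=1; D->plug->A->R->E->L->H->refl->D->L'->D->R'->H->plug->H
Char 6 ('D'): step: R->3, L=1; D->plug->A->R->E->L->H->refl->D->L'->D->R'->H->plug->H

Answer: ADAFHH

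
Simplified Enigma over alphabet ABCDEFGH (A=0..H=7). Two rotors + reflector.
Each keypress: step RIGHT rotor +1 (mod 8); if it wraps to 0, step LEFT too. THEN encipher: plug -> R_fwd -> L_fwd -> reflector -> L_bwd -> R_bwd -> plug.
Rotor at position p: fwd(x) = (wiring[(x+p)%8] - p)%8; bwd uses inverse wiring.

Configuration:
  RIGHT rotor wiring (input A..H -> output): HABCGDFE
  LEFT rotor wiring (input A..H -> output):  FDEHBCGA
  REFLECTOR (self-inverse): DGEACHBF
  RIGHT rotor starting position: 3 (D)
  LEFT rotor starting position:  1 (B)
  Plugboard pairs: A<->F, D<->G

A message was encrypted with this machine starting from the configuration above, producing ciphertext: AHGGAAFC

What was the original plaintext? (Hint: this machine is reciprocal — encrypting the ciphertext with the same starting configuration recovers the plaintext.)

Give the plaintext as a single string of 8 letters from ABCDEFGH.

Answer: FEADEBDA

Derivation:
Char 1 ('A'): step: R->4, L=1; A->plug->F->R->E->L->B->refl->G->L'->C->R'->A->plug->F
Char 2 ('H'): step: R->5, L=1; H->plug->H->R->B->L->D->refl->A->L'->D->R'->E->plug->E
Char 3 ('G'): step: R->6, L=1; G->plug->D->R->C->L->G->refl->B->L'->E->R'->F->plug->A
Char 4 ('G'): step: R->7, L=1; G->plug->D->R->C->L->G->refl->B->L'->E->R'->G->plug->D
Char 5 ('A'): step: R->0, L->2 (L advanced); A->plug->F->R->D->L->A->refl->D->L'->G->R'->E->plug->E
Char 6 ('A'): step: R->1, L=2; A->plug->F->R->E->L->E->refl->C->L'->A->R'->B->plug->B
Char 7 ('F'): step: R->2, L=2; F->plug->A->R->H->L->B->refl->G->L'->F->R'->G->plug->D
Char 8 ('C'): step: R->3, L=2; C->plug->C->R->A->L->C->refl->E->L'->E->R'->F->plug->A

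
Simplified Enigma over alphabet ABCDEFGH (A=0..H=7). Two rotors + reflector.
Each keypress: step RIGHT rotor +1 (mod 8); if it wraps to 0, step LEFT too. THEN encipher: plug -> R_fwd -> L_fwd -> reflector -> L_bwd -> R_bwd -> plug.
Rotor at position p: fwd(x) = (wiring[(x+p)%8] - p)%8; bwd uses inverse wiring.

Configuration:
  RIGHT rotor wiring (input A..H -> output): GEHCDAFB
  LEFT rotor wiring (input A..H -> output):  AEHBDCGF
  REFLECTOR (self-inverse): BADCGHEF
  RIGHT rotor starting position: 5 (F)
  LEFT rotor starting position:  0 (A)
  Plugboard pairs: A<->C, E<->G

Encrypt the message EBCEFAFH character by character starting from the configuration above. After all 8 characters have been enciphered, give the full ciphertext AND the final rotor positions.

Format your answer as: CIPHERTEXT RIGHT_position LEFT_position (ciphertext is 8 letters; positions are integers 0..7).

Answer: FCHCCCED 5 1

Derivation:
Char 1 ('E'): step: R->6, L=0; E->plug->G->R->F->L->C->refl->D->L'->E->R'->F->plug->F
Char 2 ('B'): step: R->7, L=0; B->plug->B->R->H->L->F->refl->H->L'->C->R'->A->plug->C
Char 3 ('C'): step: R->0, L->1 (L advanced); C->plug->A->R->G->L->E->refl->G->L'->B->R'->H->plug->H
Char 4 ('E'): step: R->1, L=1; E->plug->G->R->A->L->D->refl->C->L'->D->R'->A->plug->C
Char 5 ('F'): step: R->2, L=1; F->plug->F->R->H->L->H->refl->F->L'->F->R'->A->plug->C
Char 6 ('A'): step: R->3, L=1; A->plug->C->R->F->L->F->refl->H->L'->H->R'->A->plug->C
Char 7 ('F'): step: R->4, L=1; F->plug->F->R->A->L->D->refl->C->L'->D->R'->G->plug->E
Char 8 ('H'): step: R->5, L=1; H->plug->H->R->G->L->E->refl->G->L'->B->R'->D->plug->D
Final: ciphertext=FCHCCCED, RIGHT=5, LEFT=1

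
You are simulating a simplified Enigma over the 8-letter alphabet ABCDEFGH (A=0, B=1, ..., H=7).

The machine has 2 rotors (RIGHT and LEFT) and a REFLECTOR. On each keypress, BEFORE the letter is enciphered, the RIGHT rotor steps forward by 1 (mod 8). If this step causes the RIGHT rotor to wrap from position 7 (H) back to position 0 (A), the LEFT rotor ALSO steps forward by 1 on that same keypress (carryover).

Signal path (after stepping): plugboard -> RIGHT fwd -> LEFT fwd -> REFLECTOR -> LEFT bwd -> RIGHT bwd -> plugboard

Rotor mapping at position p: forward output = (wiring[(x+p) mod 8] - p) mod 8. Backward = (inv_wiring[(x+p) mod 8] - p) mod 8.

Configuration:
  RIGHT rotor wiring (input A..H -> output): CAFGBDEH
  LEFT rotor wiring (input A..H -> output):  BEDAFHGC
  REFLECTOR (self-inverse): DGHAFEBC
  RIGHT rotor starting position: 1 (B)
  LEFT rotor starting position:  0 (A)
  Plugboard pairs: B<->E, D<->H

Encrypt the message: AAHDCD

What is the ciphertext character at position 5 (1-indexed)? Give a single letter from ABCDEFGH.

Char 1 ('A'): step: R->2, L=0; A->plug->A->R->D->L->A->refl->D->L'->C->R'->E->plug->B
Char 2 ('A'): step: R->3, L=0; A->plug->A->R->D->L->A->refl->D->L'->C->R'->H->plug->D
Char 3 ('H'): step: R->4, L=0; H->plug->D->R->D->L->A->refl->D->L'->C->R'->H->plug->D
Char 4 ('D'): step: R->5, L=0; D->plug->H->R->E->L->F->refl->E->L'->B->R'->G->plug->G
Char 5 ('C'): step: R->6, L=0; C->plug->C->R->E->L->F->refl->E->L'->B->R'->B->plug->E

E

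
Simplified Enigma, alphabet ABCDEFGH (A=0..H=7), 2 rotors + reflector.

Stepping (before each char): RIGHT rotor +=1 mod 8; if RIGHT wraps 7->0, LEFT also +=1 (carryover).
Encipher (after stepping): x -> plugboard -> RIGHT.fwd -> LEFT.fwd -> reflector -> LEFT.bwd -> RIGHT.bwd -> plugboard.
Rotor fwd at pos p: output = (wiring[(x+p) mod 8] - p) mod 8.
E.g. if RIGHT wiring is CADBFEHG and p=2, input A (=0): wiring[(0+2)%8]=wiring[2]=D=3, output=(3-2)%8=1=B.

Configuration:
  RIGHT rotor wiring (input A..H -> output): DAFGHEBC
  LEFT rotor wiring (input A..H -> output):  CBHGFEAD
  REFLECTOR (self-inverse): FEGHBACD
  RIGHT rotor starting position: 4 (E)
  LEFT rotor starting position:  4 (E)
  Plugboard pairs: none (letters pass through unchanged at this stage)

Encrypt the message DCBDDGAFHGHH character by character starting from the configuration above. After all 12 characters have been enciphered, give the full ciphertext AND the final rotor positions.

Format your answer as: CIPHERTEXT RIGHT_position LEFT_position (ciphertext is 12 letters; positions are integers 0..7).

Char 1 ('D'): step: R->5, L=4; D->plug->D->R->G->L->D->refl->H->L'->D->R'->E->plug->E
Char 2 ('C'): step: R->6, L=4; C->plug->C->R->F->L->F->refl->A->L'->B->R'->G->plug->G
Char 3 ('B'): step: R->7, L=4; B->plug->B->R->E->L->G->refl->C->L'->H->R'->E->plug->E
Char 4 ('D'): step: R->0, L->5 (L advanced); D->plug->D->R->G->L->B->refl->E->L'->E->R'->F->plug->F
Char 5 ('D'): step: R->1, L=5; D->plug->D->R->G->L->B->refl->E->L'->E->R'->B->plug->B
Char 6 ('G'): step: R->2, L=5; G->plug->G->R->B->L->D->refl->H->L'->A->R'->F->plug->F
Char 7 ('A'): step: R->3, L=5; A->plug->A->R->D->L->F->refl->A->L'->H->R'->E->plug->E
Char 8 ('F'): step: R->4, L=5; F->plug->F->R->E->L->E->refl->B->L'->G->R'->D->plug->D
Char 9 ('H'): step: R->5, L=5; H->plug->H->R->C->L->G->refl->C->L'->F->R'->C->plug->C
Char 10 ('G'): step: R->6, L=5; G->plug->G->R->B->L->D->refl->H->L'->A->R'->F->plug->F
Char 11 ('H'): step: R->7, L=5; H->plug->H->R->C->L->G->refl->C->L'->F->R'->G->plug->G
Char 12 ('H'): step: R->0, L->6 (L advanced); H->plug->H->R->C->L->E->refl->B->L'->E->R'->F->plug->F
Final: ciphertext=EGEFBFEDCFGF, RIGHT=0, LEFT=6

Answer: EGEFBFEDCFGF 0 6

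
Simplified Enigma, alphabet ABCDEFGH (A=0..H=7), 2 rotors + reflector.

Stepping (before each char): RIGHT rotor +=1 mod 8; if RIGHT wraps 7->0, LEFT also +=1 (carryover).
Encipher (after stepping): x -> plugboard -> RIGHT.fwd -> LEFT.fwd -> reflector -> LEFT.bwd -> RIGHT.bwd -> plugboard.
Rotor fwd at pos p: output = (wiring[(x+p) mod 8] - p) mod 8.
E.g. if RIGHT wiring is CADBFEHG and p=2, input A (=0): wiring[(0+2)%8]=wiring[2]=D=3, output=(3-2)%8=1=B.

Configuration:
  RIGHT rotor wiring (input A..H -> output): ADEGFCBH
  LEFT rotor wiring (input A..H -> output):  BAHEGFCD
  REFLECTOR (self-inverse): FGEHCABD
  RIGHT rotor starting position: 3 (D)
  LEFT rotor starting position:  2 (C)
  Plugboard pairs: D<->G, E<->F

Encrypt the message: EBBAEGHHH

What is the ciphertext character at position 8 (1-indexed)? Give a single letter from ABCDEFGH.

Char 1 ('E'): step: R->4, L=2; E->plug->F->R->H->L->G->refl->B->L'->F->R'->C->plug->C
Char 2 ('B'): step: R->5, L=2; B->plug->B->R->E->L->A->refl->F->L'->A->R'->H->plug->H
Char 3 ('B'): step: R->6, L=2; B->plug->B->R->B->L->C->refl->E->L'->C->R'->C->plug->C
Char 4 ('A'): step: R->7, L=2; A->plug->A->R->A->L->F->refl->A->L'->E->R'->C->plug->C
Char 5 ('E'): step: R->0, L->3 (L advanced); E->plug->F->R->C->L->C->refl->E->L'->H->R'->H->plug->H
Char 6 ('G'): step: R->1, L=3; G->plug->D->R->E->L->A->refl->F->L'->G->R'->G->plug->D
Char 7 ('H'): step: R->2, L=3; H->plug->H->R->B->L->D->refl->H->L'->D->R'->C->plug->C
Char 8 ('H'): step: R->3, L=3; H->plug->H->R->B->L->D->refl->H->L'->D->R'->A->plug->A

A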